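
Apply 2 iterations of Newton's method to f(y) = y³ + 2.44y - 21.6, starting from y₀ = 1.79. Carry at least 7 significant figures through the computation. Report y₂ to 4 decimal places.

Newton update: y ← y − f(y)/f'(y).
f'(y) = 3y² + 2.44
y_0 = 1.790000: f = -11.497061, f' = 12.052300 → y_1 = 1.790000 - (-11.497061)/(12.052300) = 2.743931
y_1 = 2.743931: f = 5.754677, f' = 25.027470 → y_2 = 2.743931 - (5.754677)/(25.027470) = 2.513996

2.5140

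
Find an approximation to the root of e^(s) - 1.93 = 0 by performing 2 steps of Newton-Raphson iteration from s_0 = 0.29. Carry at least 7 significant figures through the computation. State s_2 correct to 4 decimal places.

f'(s) = e^(s)
s_0 = 0.290000: f = -0.593573, f' = 1.336427 → s_1 = 0.290000 - (-0.593573)/(1.336427) = 0.734149
s_1 = 0.734149: f = 0.153707, f' = 2.083707 → s_2 = 0.734149 - (0.153707)/(2.083707) = 0.660382

0.6604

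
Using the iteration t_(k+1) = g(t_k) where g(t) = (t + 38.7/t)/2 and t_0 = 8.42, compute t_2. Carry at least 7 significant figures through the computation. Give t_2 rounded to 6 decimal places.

6.227268

t_1 = g(8.420000) = 6.508100
t_2 = g(6.508100) = 6.227268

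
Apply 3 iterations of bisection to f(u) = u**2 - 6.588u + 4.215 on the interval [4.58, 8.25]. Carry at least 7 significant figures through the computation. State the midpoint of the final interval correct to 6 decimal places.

5.726875

f(4.580000) = -4.981640, f(8.250000) = 17.926500 (opposite signs)
step 1: m = 6.415000, f(m) = 3.105205 > 0 → root in [4.580000, 6.415000]
step 2: m = 5.497500, f(m) = -1.780024 < 0 → root in [5.497500, 6.415000]
step 3: m = 5.956250, f(m) = 0.452139 > 0 → root in [5.497500, 5.956250]
Midpoint of [5.497500, 5.956250] = 5.726875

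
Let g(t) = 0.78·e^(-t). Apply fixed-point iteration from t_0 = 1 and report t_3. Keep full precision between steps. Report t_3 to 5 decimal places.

0.43436

t_1 = g(1.000000) = 0.286946
t_2 = g(0.286946) = 0.585431
t_3 = g(0.585431) = 0.434355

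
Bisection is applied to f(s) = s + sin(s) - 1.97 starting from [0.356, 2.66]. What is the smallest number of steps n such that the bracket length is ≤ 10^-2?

Initial width b − a = 2.66 − 0.356 = 2.304000.
After n steps the width is (b−a)/2^n; need (b−a)/2^n ≤ 10^-2.
So n ≥ log₂(2.304000/10^-2) = log₂(230.4000) ≈ 7.8480.
Hence n = 8.

8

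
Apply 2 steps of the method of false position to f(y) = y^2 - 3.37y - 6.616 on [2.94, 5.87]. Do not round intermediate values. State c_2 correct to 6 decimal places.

4.700090

False-position update: c = (a·f(b) − b·f(a))/(f(b) − f(a)); replace the endpoint whose sign matches f(c).
f(2.940000) = -7.880200, f(5.870000) = 8.059000
step 1: c = 4.388566, f(c) = -2.145955 < 0 → new bracket [4.388566, 5.870000]
step 2: c = 4.700090, f(c) = -0.364455 < 0 → new bracket [4.700090, 5.870000]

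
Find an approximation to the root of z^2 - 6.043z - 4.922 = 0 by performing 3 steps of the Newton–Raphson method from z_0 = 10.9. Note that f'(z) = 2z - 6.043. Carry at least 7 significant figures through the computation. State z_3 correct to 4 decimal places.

z_0 = 10.900000: f = 48.019300, f' = 15.757000 → z_1 = 10.900000 - (48.019300)/(15.757000) = 7.852510
z_1 = 7.852510: f = 9.287195, f' = 9.662020 → z_2 = 7.852510 - (9.287195)/(9.662020) = 6.891304
z_2 = 6.891304: f = 0.923918, f' = 7.739607 → z_3 = 6.891304 - (0.923918)/(7.739607) = 6.771928

6.7719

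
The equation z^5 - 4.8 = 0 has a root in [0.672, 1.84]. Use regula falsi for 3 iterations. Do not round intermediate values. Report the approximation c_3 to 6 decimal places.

f(0.672000) = -4.662960, f(1.840000) = 16.290609
step 1: c = 0.931924, f(c) = -4.097085 < 0 → new bracket [0.931924, 1.840000]
step 2: c = 1.114410, f(c) = -3.081202 < 0 → new bracket [1.114410, 1.840000]
step 3: c = 1.229819, f(c) = -1.986761 < 0 → new bracket [1.229819, 1.840000]

1.229819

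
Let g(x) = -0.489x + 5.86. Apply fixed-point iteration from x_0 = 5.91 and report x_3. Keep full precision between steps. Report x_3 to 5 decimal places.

3.70465

x_1 = g(5.910000) = 2.970010
x_2 = g(2.970010) = 4.407665
x_3 = g(4.407665) = 3.704652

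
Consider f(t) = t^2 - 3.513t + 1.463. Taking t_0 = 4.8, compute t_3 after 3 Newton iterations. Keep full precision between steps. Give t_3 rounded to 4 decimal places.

f'(t) = 2t - 3.513
t_0 = 4.800000: f = 7.640600, f' = 6.087000 → t_1 = 4.800000 - (7.640600)/(6.087000) = 3.544768
t_1 = 3.544768: f = 1.575609, f' = 3.576535 → t_2 = 3.544768 - (1.575609)/(3.576535) = 3.104227
t_2 = 3.104227: f = 0.194076, f' = 2.695454 → t_3 = 3.104227 - (0.194076)/(2.695454) = 3.032226

3.0322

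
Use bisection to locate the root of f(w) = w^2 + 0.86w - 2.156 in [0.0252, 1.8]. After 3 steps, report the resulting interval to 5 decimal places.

[0.91260, 1.13445]

f(0.025200) = -2.133693, f(1.800000) = 2.632000 (opposite signs)
step 1: m = 0.912600, f(m) = -0.538325 < 0 → root in [0.912600, 1.800000]
step 2: m = 1.356300, f(m) = 0.849968 > 0 → root in [0.912600, 1.356300]
step 3: m = 1.134450, f(m) = 0.106604 > 0 → root in [0.912600, 1.134450]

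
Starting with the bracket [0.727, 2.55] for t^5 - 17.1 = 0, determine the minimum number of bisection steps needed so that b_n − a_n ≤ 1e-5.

Initial width b − a = 2.55 − 0.727 = 1.823000.
After n steps the width is (b−a)/2^n; need (b−a)/2^n ≤ 1e-5.
So n ≥ log₂(1.823000/1e-5) = log₂(182300.0000) ≈ 17.4760.
Hence n = 18.

18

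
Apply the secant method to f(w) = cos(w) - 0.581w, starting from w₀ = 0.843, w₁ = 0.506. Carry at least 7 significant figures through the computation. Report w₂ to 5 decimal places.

0.98889

f(w_0) = 0.175443, f(w_1) = 0.580704
w_2 = 0.506000 - (0.580704)·(0.506000 - 0.843000)/(0.580704 - (0.175443)) = 0.988892; f(w_2) = -0.024930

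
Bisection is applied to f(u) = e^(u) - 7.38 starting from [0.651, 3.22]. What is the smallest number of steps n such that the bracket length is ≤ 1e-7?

Initial width b − a = 3.22 − 0.651 = 2.569000.
After n steps the width is (b−a)/2^n; need (b−a)/2^n ≤ 1e-7.
So n ≥ log₂(2.569000/1e-7) = log₂(25690000.0000) ≈ 24.6147.
Hence n = 25.

25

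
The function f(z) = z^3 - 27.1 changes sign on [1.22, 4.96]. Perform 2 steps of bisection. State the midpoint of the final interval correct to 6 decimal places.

f(1.220000) = -25.284152, f(4.960000) = 94.923936 (opposite signs)
step 1: m = 3.090000, f(m) = 2.403629 > 0 → root in [1.220000, 3.090000]
step 2: m = 2.155000, f(m) = -17.092126 < 0 → root in [2.155000, 3.090000]
Midpoint of [2.155000, 3.090000] = 2.622500

2.622500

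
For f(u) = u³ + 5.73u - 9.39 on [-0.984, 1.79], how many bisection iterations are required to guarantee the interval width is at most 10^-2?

9

Initial width b − a = 1.79 − -0.984 = 2.774000.
After n steps the width is (b−a)/2^n; need (b−a)/2^n ≤ 10^-2.
So n ≥ log₂(2.774000/10^-2) = log₂(277.4000) ≈ 8.1158.
Hence n = 9.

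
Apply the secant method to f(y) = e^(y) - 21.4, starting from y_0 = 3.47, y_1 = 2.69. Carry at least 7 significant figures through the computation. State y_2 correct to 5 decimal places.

2.98884

Secant update: y_(k+1) = y_k − f(y_k)·(y_k − y_(k-1))/(f(y_k) − f(y_(k-1))).
f(y_0) = 10.736742, f(y_1) = -6.668324
y_2 = 2.690000 - (-6.668324)·(2.690000 - 3.470000)/(-6.668324 - (10.736742)) = 2.988838; f(y_2) = -1.537414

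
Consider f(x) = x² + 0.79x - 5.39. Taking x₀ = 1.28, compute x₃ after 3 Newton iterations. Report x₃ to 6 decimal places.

f'(x) = 2x + 0.79
x_0 = 1.280000: f = -2.740400, f' = 3.350000 → x_1 = 1.280000 - (-2.740400)/(3.350000) = 2.098030
x_1 = 2.098030: f = 0.669173, f' = 4.986060 → x_2 = 2.098030 - (0.669173)/(4.986060) = 1.963821
x_2 = 1.963821: f = 0.018012, f' = 4.717642 → x_3 = 1.963821 - (0.018012)/(4.717642) = 1.960003

1.960003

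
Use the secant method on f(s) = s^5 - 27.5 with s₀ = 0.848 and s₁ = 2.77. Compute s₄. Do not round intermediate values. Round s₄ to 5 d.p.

2.94139

Secant update: s_(k+1) = s_k − f(s_k)·(s_k − s_(k-1))/(f(s_k) − f(s_(k-1))).
f(s_0) = -27.061490, f(s_1) = 135.579303
s_2 = 2.770000 - (135.579303)·(2.770000 - 0.848000)/(135.579303 - (-27.061490)) = 1.167798; f(s_2) = -25.328107
s_3 = 1.167798 - (-25.328107)·(1.167798 - 2.770000)/(-25.328107 - (135.579303)) = 1.419997; f(s_3) = -21.726522
s_4 = 1.419997 - (-21.726522)·(1.419997 - 1.167798)/(-21.726522 - (-25.328107)) = 2.941387; f(s_4) = 192.671392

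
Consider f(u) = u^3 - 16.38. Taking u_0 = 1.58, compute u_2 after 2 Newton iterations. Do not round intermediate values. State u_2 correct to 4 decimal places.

2.6803

Newton update: u ← u − f(u)/f'(u).
f'(u) = 3u^2
u_0 = 1.580000: f = -12.435688, f' = 7.489200 → u_1 = 1.580000 - (-12.435688)/(7.489200) = 3.240483
u_1 = 3.240483: f = 17.647432, f' = 31.502187 → u_2 = 3.240483 - (17.647432)/(31.502187) = 2.680286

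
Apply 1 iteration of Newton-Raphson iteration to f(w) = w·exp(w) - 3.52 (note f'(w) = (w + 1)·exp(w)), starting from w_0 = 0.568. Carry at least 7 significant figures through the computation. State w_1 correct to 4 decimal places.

Newton update: w ← w − f(w)/f'(w).
w_0 = 0.568000: f = -2.517631, f' = 2.767103 → w_1 = 0.568000 - (-2.517631)/(2.767103) = 1.477844

1.4778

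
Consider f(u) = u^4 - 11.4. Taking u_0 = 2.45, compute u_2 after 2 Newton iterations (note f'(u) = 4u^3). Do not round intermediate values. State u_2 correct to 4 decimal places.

Newton update: u ← u − f(u)/f'(u).
u_0 = 2.450000: f = 24.630006, f' = 58.824500 → u_1 = 2.450000 - (24.630006)/(58.824500) = 2.031297
u_1 = 2.031297: f = 5.625252, f' = 33.525877 → u_2 = 2.031297 - (5.625252)/(33.525877) = 1.863508

1.8635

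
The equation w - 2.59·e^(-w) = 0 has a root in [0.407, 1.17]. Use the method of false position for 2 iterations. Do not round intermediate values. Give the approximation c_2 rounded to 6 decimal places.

f(0.407000) = -1.317018, f(1.170000) = 0.366150
step 1: c = 1.004020, f(c) = 0.055035 > 0 → new bracket [0.407000, 1.004020]
step 2: c = 0.980073, f(c) = 0.008088 > 0 → new bracket [0.407000, 0.980073]

0.980073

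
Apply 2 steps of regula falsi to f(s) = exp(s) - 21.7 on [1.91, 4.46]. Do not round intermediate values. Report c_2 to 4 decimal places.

2.6843

f(1.910000) = -14.946911, f(4.460000) = 64.787509
step 1: c = 2.388020, f(c) = -10.808097 < 0 → new bracket [2.388020, 4.460000]
step 2: c = 2.684256, f(c) = -7.052700 < 0 → new bracket [2.684256, 4.460000]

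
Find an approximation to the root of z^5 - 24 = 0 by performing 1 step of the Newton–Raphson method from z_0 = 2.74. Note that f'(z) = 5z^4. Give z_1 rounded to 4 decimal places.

2.2772

z_0 = 2.740000: f = 130.437518, f' = 281.820289 → z_1 = 2.740000 - (130.437518)/(281.820289) = 2.277161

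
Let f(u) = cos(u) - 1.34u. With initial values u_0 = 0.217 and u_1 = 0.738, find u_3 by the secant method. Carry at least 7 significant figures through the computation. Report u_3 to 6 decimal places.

0.610866

f(u_0) = 0.685768, f(u_1) = -0.249104
u_2 = 0.738000 - (-0.249104)·(0.738000 - 0.217000)/(-0.249104 - (0.685768)) = 0.599175; f(u_2) = 0.022906
u_3 = 0.599175 - (0.022906)·(0.599175 - 0.738000)/(0.022906 - (-0.249104)) = 0.610866; f(u_3) = 0.000592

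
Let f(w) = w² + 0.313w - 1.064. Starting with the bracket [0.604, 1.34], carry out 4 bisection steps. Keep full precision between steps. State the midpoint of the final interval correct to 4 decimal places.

f(0.604000) = -0.510132, f(1.340000) = 1.151020 (opposite signs)
step 1: m = 0.972000, f(m) = 0.185020 > 0 → root in [0.604000, 0.972000]
step 2: m = 0.788000, f(m) = -0.196412 < 0 → root in [0.788000, 0.972000]
step 3: m = 0.880000, f(m) = -0.014160 < 0 → root in [0.880000, 0.972000]
step 4: m = 0.926000, f(m) = 0.083314 > 0 → root in [0.880000, 0.926000]
Midpoint of [0.880000, 0.926000] = 0.903000

0.9030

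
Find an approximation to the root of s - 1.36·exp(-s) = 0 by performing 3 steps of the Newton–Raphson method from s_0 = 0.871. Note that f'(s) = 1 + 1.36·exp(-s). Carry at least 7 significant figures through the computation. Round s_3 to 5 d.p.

Newton update: s ← s − f(s)/f'(s).
s_0 = 0.871000: f = 0.301795, f' = 1.569205 → s_1 = 0.871000 - (0.301795)/(1.569205) = 0.678676
s_1 = 0.678676: f = -0.011236, f' = 1.689912 → s_2 = 0.678676 - (-0.011236)/(1.689912) = 0.685325
s_2 = 0.685325: f = -0.000015, f' = 1.685340 → s_3 = 0.685325 - (-0.000015)/(1.685340) = 0.685334

0.68533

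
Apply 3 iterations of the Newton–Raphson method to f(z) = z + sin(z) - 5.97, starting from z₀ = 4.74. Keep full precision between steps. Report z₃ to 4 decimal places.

6.1264

f'(z) = 1 + cos(z)
z_0 = 4.740000: f = -2.229619, f' = 1.027608 → z_1 = 4.740000 - (-2.229619)/(1.027608) = 6.909718
z_1 = 6.909718: f = 1.526058, f' = 1.810065 → z_2 = 6.909718 - (1.526058)/(1.810065) = 6.066623
z_2 = 6.066623: f = -0.118251, f' = 1.976642 → z_3 = 6.066623 - (-0.118251)/(1.976642) = 6.126447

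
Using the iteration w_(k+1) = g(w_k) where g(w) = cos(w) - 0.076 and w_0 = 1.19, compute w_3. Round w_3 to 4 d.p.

w_1 = g(1.190000) = 0.295660
w_2 = g(0.295660) = 0.880610
w_3 = g(0.880610) = 0.560681

0.5607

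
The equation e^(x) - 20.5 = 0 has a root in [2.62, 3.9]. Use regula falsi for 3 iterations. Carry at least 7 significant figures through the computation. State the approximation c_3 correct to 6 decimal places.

2.997536

False-position update: c = (a·f(b) − b·f(a))/(f(b) − f(a)); replace the endpoint whose sign matches f(c).
f(2.620000) = -6.764276, f(3.900000) = 28.902449
step 1: c = 2.862755, f(c) = -2.990301 < 0 → new bracket [2.862755, 3.900000]
step 2: c = 2.960008, f(c) = -1.201869 < 0 → new bracket [2.960008, 3.900000]
step 3: c = 2.997536, f(c) = -0.463893 < 0 → new bracket [2.997536, 3.900000]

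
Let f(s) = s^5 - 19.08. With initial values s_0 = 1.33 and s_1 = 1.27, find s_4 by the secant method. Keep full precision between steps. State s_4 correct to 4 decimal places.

Secant update: s_(k+1) = s_k − f(s_k)·(s_k − s_(k-1))/(f(s_k) − f(s_(k-1))).
f(s_0) = -14.918420, f(s_1) = -15.776163
s_2 = 1.270000 - (-15.776163)·(1.270000 - 1.330000)/(-15.776163 - (-14.918420)) = 2.373559; f(s_2) = 56.255614
s_3 = 2.373559 - (56.255614)·(2.373559 - 1.270000)/(56.255614 - (-15.776163)) = 1.511698; f(s_3) = -11.185492
s_4 = 1.511698 - (-11.185492)·(1.511698 - 2.373559)/(-11.185492 - (56.255614)) = 1.654643; f(s_4) = -6.677167

1.6546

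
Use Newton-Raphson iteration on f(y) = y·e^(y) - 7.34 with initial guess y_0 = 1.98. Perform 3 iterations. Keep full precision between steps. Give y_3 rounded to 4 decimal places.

Newton update: y ← y − f(y)/f'(y).
f'(y) = (y + 1)·e^(y)
y_0 = 1.980000: f = 7.000631, f' = 21.583374 → y_1 = 1.980000 - (7.000631)/(21.583374) = 1.655647
y_1 = 1.655647: f = 1.329741, f' = 13.906208 → y_2 = 1.655647 - (1.329741)/(13.906208) = 1.560025
y_2 = 1.560025: f = 0.084065, f' = 12.183005 → y_3 = 1.560025 - (0.084065)/(12.183005) = 1.553125

1.5531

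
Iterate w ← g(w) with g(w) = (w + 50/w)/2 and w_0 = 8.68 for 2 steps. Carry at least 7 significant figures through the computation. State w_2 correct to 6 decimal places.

w_1 = g(8.680000) = 7.220184
w_2 = g(7.220184) = 7.072608

7.072608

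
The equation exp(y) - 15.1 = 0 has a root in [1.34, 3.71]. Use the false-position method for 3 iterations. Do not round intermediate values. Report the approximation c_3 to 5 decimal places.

False-position update: c = (a·f(b) − b·f(a))/(f(b) − f(a)); replace the endpoint whose sign matches f(c).
f(1.340000) = -11.280956, f(3.710000) = 25.753807
step 1: c = 2.061913, f(c) = -7.239009 < 0 → new bracket [2.061913, 3.710000]
step 2: c = 2.423522, f(c) = -3.814459 < 0 → new bracket [2.423522, 3.710000]
step 3: c = 2.589485, f(c) = -1.777097 < 0 → new bracket [2.589485, 3.710000]

2.58948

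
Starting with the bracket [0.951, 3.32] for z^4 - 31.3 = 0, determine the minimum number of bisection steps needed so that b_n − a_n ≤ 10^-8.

Initial width b − a = 3.32 − 0.951 = 2.369000.
After n steps the width is (b−a)/2^n; need (b−a)/2^n ≤ 10^-8.
So n ≥ log₂(2.369000/10^-8) = log₂(236900000.0000) ≈ 27.8197.
Hence n = 28.

28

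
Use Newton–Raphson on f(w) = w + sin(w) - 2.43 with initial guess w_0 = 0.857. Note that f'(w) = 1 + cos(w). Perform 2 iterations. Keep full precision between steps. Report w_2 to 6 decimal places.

1.435598

Newton update: w ← w − f(w)/f'(w).
w_0 = 0.857000: f = -0.817118, f' = 1.654708 → w_1 = 0.857000 - (-0.817118)/(1.654708) = 1.350814
w_1 = 1.350814: f = -0.103285, f' = 1.218212 → w_2 = 1.350814 - (-0.103285)/(1.218212) = 1.435598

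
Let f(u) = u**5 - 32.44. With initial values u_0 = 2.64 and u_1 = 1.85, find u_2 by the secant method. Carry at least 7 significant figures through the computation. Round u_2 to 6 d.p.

1.929839

Secant update: u_(k+1) = u_k − f(u_k)·(u_k − u_(k-1))/(f(u_k) − f(u_(k-1))).
f(u_0) = 95.798856, f(u_1) = -10.770013
u_2 = 1.850000 - (-10.770013)·(1.850000 - 2.640000)/(-10.770013 - (95.798856)) = 1.929839; f(u_2) = -5.672676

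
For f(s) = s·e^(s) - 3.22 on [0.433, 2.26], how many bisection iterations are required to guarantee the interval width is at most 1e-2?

Initial width b − a = 2.26 − 0.433 = 1.827000.
After n steps the width is (b−a)/2^n; need (b−a)/2^n ≤ 1e-2.
So n ≥ log₂(1.827000/1e-2) = log₂(182.7000) ≈ 7.5133.
Hence n = 8.

8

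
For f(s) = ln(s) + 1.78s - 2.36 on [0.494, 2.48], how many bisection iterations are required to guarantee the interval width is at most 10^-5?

Initial width b − a = 2.48 − 0.494 = 1.986000.
After n steps the width is (b−a)/2^n; need (b−a)/2^n ≤ 10^-5.
So n ≥ log₂(1.986000/10^-5) = log₂(198600.0000) ≈ 17.5995.
Hence n = 18.

18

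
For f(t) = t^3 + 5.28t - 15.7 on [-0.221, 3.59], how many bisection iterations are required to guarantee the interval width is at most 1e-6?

Initial width b − a = 3.59 − -0.221 = 3.811000.
After n steps the width is (b−a)/2^n; need (b−a)/2^n ≤ 1e-6.
So n ≥ log₂(3.811000/1e-6) = log₂(3811000.0000) ≈ 21.8617.
Hence n = 22.

22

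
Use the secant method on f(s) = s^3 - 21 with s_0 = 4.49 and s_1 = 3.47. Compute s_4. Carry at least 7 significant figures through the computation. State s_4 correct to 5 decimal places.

f(s_0) = 69.518849, f(s_1) = 20.781923
s_2 = 3.470000 - (20.781923)·(3.470000 - 4.490000)/(20.781923 - (69.518849)) = 3.035062; f(s_2) = 6.957770
s_3 = 3.035062 - (6.957770)·(3.035062 - 3.470000)/(6.957770 - (20.781923)) = 2.816155; f(s_3) = 1.334157
s_4 = 2.816155 - (1.334157)·(2.816155 - 3.035062)/(1.334157 - (6.957770)) = 2.764221; f(s_4) = 0.121183

2.76422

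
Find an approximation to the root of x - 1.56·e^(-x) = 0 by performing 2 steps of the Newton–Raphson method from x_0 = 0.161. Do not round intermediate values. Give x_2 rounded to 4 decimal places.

Newton update: x ← x − f(x)/f'(x).
f'(x) = 1 + 1.56·e^(-x)
x_0 = 0.161000: f = -1.167016, f' = 2.328016 → x_1 = 0.161000 - (-1.167016)/(2.328016) = 0.662292
x_1 = 0.662292: f = -0.142150, f' = 1.804442 → x_2 = 0.662292 - (-0.142150)/(1.804442) = 0.741070

0.7411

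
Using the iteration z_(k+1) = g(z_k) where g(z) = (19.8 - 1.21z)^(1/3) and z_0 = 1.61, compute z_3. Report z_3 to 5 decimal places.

z_1 = g(1.610000) = 2.613534
z_2 = g(2.613534) = 2.552880
z_3 = g(2.552880) = 2.556628

2.55663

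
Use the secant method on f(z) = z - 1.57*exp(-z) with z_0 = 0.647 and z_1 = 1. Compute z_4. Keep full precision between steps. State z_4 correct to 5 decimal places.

f(z_0) = -0.175074, f(z_1) = 0.422429
z_2 = 1.000000 - (0.422429)·(1.000000 - 0.647000)/(0.422429 - (-0.175074)) = 0.750432; f(z_2) = 0.009138
z_3 = 0.750432 - (0.009138)·(0.750432 - 1.000000)/(0.009138 - (0.422429)) = 0.744915; f(z_3) = -0.000482
z_4 = 0.744915 - (-0.000482)·(0.744915 - 0.750432)/(-0.000482 - (0.009138)) = 0.745191; f(z_4) = 0.000001

0.74519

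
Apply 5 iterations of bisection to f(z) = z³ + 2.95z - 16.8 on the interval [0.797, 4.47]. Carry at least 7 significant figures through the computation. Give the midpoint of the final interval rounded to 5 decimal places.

f(0.797000) = -13.942588, f(4.470000) = 85.701123 (opposite signs)
step 1: m = 2.633500, f(m) = 9.232996 > 0 → root in [0.797000, 2.633500]
step 2: m = 1.715250, f(m) = -6.693605 < 0 → root in [1.715250, 2.633500]
step 3: m = 2.174375, f(m) = -0.105352 < 0 → root in [2.174375, 2.633500]
step 4: m = 2.403937, f(m) = 4.183767 > 0 → root in [2.174375, 2.403937]
step 5: m = 2.289156, f(m) = 1.948731 > 0 → root in [2.174375, 2.289156]
Midpoint of [2.174375, 2.289156] = 2.231766

2.23177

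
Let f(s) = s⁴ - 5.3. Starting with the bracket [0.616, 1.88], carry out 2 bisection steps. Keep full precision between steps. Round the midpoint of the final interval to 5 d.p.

f(0.616000) = -5.156013, f(1.880000) = 7.191983 (opposite signs)
step 1: m = 1.248000, f(m) = -2.874181 < 0 → root in [1.248000, 1.880000]
step 2: m = 1.564000, f(m) = 0.683386 > 0 → root in [1.248000, 1.564000]
Midpoint of [1.248000, 1.564000] = 1.406000

1.40600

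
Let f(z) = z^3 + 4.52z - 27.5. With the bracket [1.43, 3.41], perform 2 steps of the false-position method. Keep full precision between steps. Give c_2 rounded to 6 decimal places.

2.446472

f(1.430000) = -18.112193, f(3.410000) = 27.565021
step 1: c = 2.215121, f(c) = -6.618583 < 0 → new bracket [2.215121, 3.410000]
step 2: c = 2.446472, f(c) = -1.799263 < 0 → new bracket [2.446472, 3.410000]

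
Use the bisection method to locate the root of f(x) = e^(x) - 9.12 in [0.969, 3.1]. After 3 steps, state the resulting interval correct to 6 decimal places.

[2.034500, 2.300875]

f(0.969000) = -6.484692, f(3.100000) = 13.077951 (opposite signs)
step 1: m = 2.034500, f(m) = -1.471573 < 0 → root in [2.034500, 3.100000]
step 2: m = 2.567250, f(m) = 3.909943 > 0 → root in [2.034500, 2.567250]
step 3: m = 2.300875, f(m) = 0.862914 > 0 → root in [2.034500, 2.300875]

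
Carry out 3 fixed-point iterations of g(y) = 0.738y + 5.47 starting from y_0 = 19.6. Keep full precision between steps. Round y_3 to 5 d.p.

y_1 = g(19.600000) = 19.934800
y_2 = g(19.934800) = 20.181882
y_3 = g(20.181882) = 20.364229

20.36423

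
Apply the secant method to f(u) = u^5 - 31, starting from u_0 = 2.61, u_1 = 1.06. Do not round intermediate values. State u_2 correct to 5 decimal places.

1.44384

f(u_0) = 90.116284, f(u_1) = -29.661774
u_2 = 1.060000 - (-29.661774)·(1.060000 - 2.610000)/(-29.661774 - (90.116284)) = 1.443841; f(u_2) = -24.725240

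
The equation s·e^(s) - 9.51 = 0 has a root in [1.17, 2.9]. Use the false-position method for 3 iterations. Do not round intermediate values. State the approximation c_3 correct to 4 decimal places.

1.5880

False-position update: c = (a·f(b) − b·f(a))/(f(b) − f(a)); replace the endpoint whose sign matches f(c).
f(1.170000) = -5.740269, f(2.900000) = 43.195022
step 1: c = 1.372935, f(c) = -4.091142 < 0 → new bracket [1.372935, 2.900000]
step 2: c = 1.505054, f(c) = -2.730634 < 0 → new bracket [1.505054, 2.900000]
step 3: c = 1.587995, f(c) = -1.738472 < 0 → new bracket [1.587995, 2.900000]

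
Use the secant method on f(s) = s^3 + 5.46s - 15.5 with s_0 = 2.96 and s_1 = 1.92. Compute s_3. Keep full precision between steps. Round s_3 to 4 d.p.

1.7914

f(s_0) = 26.595936, f(s_1) = 2.061088
s_2 = 1.920000 - (2.061088)·(1.920000 - 2.960000)/(2.061088 - (26.595936)) = 1.832633; f(s_2) = 0.661157
s_3 = 1.832633 - (0.661157)·(1.832633 - 1.920000)/(0.661157 - (2.061088)) = 1.791372; f(s_3) = 0.029424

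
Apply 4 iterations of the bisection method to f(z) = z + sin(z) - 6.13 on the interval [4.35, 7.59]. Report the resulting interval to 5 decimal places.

f(4.350000) = -2.715053, f(7.590000) = 2.425359 (opposite signs)
step 1: m = 5.970000, f(m) = -0.468091 < 0 → root in [5.970000, 7.590000]
step 2: m = 6.780000, f(m) = 1.126628 > 0 → root in [5.970000, 6.780000]
step 3: m = 6.375000, f(m) = 0.336686 > 0 → root in [5.970000, 6.375000]
step 4: m = 6.172500, f(m) = -0.067959 < 0 → root in [6.172500, 6.375000]

[6.17250, 6.37500]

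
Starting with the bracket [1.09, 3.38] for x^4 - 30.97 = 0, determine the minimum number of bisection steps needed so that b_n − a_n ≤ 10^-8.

Initial width b − a = 3.38 − 1.09 = 2.290000.
After n steps the width is (b−a)/2^n; need (b−a)/2^n ≤ 10^-8.
So n ≥ log₂(2.290000/10^-8) = log₂(229000000.0000) ≈ 27.7708.
Hence n = 28.

28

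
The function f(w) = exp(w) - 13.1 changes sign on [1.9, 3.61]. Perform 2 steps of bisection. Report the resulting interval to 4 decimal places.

[2.3275, 2.7550]

f(1.900000) = -6.414106, f(3.610000) = 23.866053 (opposite signs)
step 1: m = 2.755000, f(m) = 2.621041 > 0 → root in [1.900000, 2.755000]
step 2: m = 2.327500, f(m) = -2.847721 < 0 → root in [2.327500, 2.755000]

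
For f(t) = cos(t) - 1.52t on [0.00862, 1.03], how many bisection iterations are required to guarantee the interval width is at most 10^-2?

Initial width b − a = 1.03 − 0.00862 = 1.021380.
After n steps the width is (b−a)/2^n; need (b−a)/2^n ≤ 10^-2.
So n ≥ log₂(1.021380/10^-2) = log₂(102.1380) ≈ 6.6744.
Hence n = 7.

7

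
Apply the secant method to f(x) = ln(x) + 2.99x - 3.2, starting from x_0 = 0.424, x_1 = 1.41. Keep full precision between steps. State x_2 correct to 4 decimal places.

Secant update: x_(k+1) = x_k − f(x_k)·(x_k − x_(k-1))/(f(x_k) − f(x_(k-1))).
f(x_0) = -2.790262, f(x_1) = 1.359490
x_2 = 1.410000 - (1.359490)·(1.410000 - 0.424000)/(1.359490 - (-2.790262)) = 1.086979; f(x_2) = 0.133470

1.0870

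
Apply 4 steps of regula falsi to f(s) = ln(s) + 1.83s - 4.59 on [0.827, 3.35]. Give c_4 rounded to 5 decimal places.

2.10229

f(0.827000) = -3.266541, f(3.350000) = 2.749460
step 1: c = 2.196927, f(c) = 0.217436 > 0 → new bracket [0.827000, 2.196927]
step 2: c = 2.111429, f(c) = 0.021281 > 0 → new bracket [0.827000, 2.111429]
step 3: c = 2.103116, f(c) = 0.002122 > 0 → new bracket [0.827000, 2.103116]
step 4: c = 2.102287, f(c) = 0.000212 > 0 → new bracket [0.827000, 2.102287]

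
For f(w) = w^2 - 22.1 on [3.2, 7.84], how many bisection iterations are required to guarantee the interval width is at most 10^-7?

Initial width b − a = 7.84 − 3.2 = 4.640000.
After n steps the width is (b−a)/2^n; need (b−a)/2^n ≤ 10^-7.
So n ≥ log₂(4.640000/10^-7) = log₂(46400000.0000) ≈ 25.4676.
Hence n = 26.

26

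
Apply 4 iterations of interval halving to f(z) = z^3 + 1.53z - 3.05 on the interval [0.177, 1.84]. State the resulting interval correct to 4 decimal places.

[1.0085, 1.1124]

f(0.177000) = -2.773645, f(1.840000) = 5.994704 (opposite signs)
step 1: m = 1.008500, f(m) = -0.481278 < 0 → root in [1.008500, 1.840000]
step 2: m = 1.424250, f(m) = 2.018177 > 0 → root in [1.008500, 1.424250]
step 3: m = 1.216375, f(m) = 0.610763 > 0 → root in [1.008500, 1.216375]
step 4: m = 1.112437, f(m) = 0.028690 > 0 → root in [1.008500, 1.112437]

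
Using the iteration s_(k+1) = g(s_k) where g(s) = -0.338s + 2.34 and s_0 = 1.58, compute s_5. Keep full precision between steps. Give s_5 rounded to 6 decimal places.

1.749624

s_1 = g(1.580000) = 1.805960
s_2 = g(1.805960) = 1.729586
s_3 = g(1.729586) = 1.755400
s_4 = g(1.755400) = 1.746675
s_5 = g(1.746675) = 1.749624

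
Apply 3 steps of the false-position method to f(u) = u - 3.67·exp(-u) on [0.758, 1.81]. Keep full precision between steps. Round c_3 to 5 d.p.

1.15639

f(0.758000) = -0.961772, f(1.810000) = 1.209389
step 1: c = 1.224011, f(c) = 0.144853 > 0 → new bracket [0.758000, 1.224011]
step 2: c = 1.163012, f(c) = 0.015977 > 0 → new bracket [0.758000, 1.163012]
step 3: c = 1.156394, f(c) = 0.001742 > 0 → new bracket [0.758000, 1.156394]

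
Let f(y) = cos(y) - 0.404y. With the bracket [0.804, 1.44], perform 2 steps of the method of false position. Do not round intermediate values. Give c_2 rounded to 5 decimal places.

1.10636

f(0.804000) = 0.369016, f(1.440000) = -0.451336
step 1: c = 1.090089, f(c) = 0.022010 > 0 → new bracket [1.090089, 1.440000]
step 2: c = 1.106360, f(c) = 0.000950 > 0 → new bracket [1.106360, 1.440000]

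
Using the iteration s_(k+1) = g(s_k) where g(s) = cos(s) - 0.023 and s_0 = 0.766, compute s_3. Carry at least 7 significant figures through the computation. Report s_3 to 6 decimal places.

0.713220

s_1 = g(0.766000) = 0.697689
s_2 = g(0.697689) = 0.743329
s_3 = g(0.743329) = 0.713220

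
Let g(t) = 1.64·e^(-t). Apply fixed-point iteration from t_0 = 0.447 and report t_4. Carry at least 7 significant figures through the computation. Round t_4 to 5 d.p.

0.65145

t_1 = g(0.447000) = 1.048852
t_2 = g(1.048852) = 0.574557
t_3 = g(0.574557) = 0.923245
t_4 = g(0.923245) = 0.651454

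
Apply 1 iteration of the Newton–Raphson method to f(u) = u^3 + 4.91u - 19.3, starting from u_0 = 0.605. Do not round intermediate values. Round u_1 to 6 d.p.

Newton update: u ← u − f(u)/f'(u).
f'(u) = 3u^2 + 4.91
u_0 = 0.605000: f = -16.108005, f' = 6.008075 → u_1 = 0.605000 - (-16.108005)/(6.008075) = 3.286059

3.286059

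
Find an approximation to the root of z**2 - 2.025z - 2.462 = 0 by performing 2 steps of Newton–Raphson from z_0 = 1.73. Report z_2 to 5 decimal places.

3.03211

Newton update: z ← z − f(z)/f'(z).
f'(z) = 2z - 2.025
z_0 = 1.730000: f = -2.972350, f' = 1.435000 → z_1 = 1.730000 - (-2.972350)/(1.435000) = 3.801324
z_1 = 3.801324: f = 4.290383, f' = 5.577648 → z_2 = 3.801324 - (4.290383)/(5.577648) = 3.032114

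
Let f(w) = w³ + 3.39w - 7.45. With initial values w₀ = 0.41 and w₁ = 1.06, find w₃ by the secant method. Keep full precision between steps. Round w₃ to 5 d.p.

Secant update: w_(k+1) = w_k − f(w_k)·(w_k − w_(k-1))/(f(w_k) − f(w_(k-1))).
f(w_0) = -5.991179, f(w_1) = -2.665584
w_2 = 1.060000 - (-2.665584)·(1.060000 - 0.410000)/(-2.665584 - (-5.991179)) = 1.580998; f(w_2) = 1.861378
w_3 = 1.580998 - (1.861378)·(1.580998 - 1.060000)/(1.861378 - (-2.665584)) = 1.366776; f(w_3) = -0.263384

1.36678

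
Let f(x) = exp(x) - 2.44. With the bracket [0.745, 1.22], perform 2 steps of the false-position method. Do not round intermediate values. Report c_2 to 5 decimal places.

0.88837

f(0.745000) = -0.333559, f(1.220000) = 0.947188
step 1: c = 0.868709, f(c) = -0.056168 < 0 → new bracket [0.868709, 1.220000]
step 2: c = 0.888375, f(c) = -0.008825 < 0 → new bracket [0.888375, 1.220000]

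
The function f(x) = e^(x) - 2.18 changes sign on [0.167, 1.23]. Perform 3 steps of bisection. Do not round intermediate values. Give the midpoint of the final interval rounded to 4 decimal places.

f(0.167000) = -0.998246, f(1.230000) = 1.241230 (opposite signs)
step 1: m = 0.698500, f(m) = -0.169266 < 0 → root in [0.698500, 1.230000]
step 2: m = 0.964250, f(m) = 0.442820 > 0 → root in [0.698500, 0.964250]
step 3: m = 0.831375, f(m) = 0.116474 > 0 → root in [0.698500, 0.831375]
Midpoint of [0.698500, 0.831375] = 0.764938

0.7649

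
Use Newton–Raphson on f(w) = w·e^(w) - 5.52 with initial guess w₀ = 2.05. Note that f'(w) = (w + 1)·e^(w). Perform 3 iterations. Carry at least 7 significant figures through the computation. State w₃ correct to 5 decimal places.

w_0 = 2.050000: f = 10.404197, f' = 23.692098 → w_1 = 2.050000 - (10.404197)/(23.692098) = 1.610858
w_1 = 1.610858: f = 2.545735, f' = 13.072840 → w_2 = 1.610858 - (2.545735)/(13.072840) = 1.416123
w_2 = 1.416123: f = 0.316004, f' = 9.957117 → w_3 = 1.416123 - (0.316004)/(9.957117) = 1.384387

1.38439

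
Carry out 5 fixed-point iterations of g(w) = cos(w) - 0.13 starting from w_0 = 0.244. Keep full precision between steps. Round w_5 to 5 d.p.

0.68635

w_1 = g(0.244000) = 0.840379
w_2 = g(0.840379) = 0.537180
w_3 = g(0.537180) = 0.729155
w_4 = g(0.729155) = 0.615738
w_5 = g(0.615738) = 0.686348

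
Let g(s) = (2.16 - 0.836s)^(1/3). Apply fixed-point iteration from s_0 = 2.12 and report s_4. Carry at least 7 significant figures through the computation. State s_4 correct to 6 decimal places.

1.083924

s_1 = g(2.120000) = 0.729163
s_2 = g(0.729163) = 1.157399
s_3 = g(1.157399) = 1.060415
s_4 = g(1.060415) = 1.083924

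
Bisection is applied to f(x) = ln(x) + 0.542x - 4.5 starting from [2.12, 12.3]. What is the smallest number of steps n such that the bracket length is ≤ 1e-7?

Initial width b − a = 12.3 − 2.12 = 10.180000.
After n steps the width is (b−a)/2^n; need (b−a)/2^n ≤ 1e-7.
So n ≥ log₂(10.180000/1e-7) = log₂(101800000.0000) ≈ 26.6012.
Hence n = 27.

27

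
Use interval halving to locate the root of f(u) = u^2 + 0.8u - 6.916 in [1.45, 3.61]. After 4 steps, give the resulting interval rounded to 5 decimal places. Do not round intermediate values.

f(1.450000) = -3.653500, f(3.610000) = 9.004100 (opposite signs)
step 1: m = 2.530000, f(m) = 1.508900 > 0 → root in [1.450000, 2.530000]
step 2: m = 1.990000, f(m) = -1.363900 < 0 → root in [1.990000, 2.530000]
step 3: m = 2.260000, f(m) = -0.000400 < 0 → root in [2.260000, 2.530000]
step 4: m = 2.395000, f(m) = 0.736025 > 0 → root in [2.260000, 2.395000]

[2.26000, 2.39500]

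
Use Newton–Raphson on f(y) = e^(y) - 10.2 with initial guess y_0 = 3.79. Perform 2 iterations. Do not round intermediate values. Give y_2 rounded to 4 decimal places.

2.5180

f'(y) = e^(y)
y_0 = 3.790000: f = 34.056400, f' = 44.256400 → y_1 = 3.790000 - (34.056400)/(44.256400) = 3.020475
y_1 = 3.020475: f = 10.301030, f' = 20.501030 → y_2 = 3.020475 - (10.301030)/(20.501030) = 2.518011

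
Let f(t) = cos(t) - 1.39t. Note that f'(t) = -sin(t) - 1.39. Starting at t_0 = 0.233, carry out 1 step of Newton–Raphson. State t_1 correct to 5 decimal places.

t_0 = 0.233000: f = 0.649108, f' = -1.620897 → t_1 = 0.233000 - (0.649108)/(-1.620897) = 0.633462

0.63346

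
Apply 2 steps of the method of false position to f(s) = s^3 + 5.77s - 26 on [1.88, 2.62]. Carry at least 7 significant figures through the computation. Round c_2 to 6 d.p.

False-position update: c = (a·f(b) − b·f(a))/(f(b) − f(a)); replace the endpoint whose sign matches f(c).
f(1.880000) = -8.507728, f(2.620000) = 7.102128
step 1: c = 2.283317, f(c) = -0.921106 < 0 → new bracket [2.283317, 2.620000]
step 2: c = 2.321970, f(c) = -0.083233 < 0 → new bracket [2.321970, 2.620000]

2.321970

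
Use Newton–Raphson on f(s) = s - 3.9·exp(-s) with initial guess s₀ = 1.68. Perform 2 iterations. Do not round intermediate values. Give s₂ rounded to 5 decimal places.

1.18739

Newton update: s ← s − f(s)/f'(s).
f'(s) = 1 + 3.9·exp(-s)
s_0 = 1.680000: f = 0.953141, f' = 1.726859 → s_1 = 1.680000 - (0.953141)/(1.726859) = 1.128049
s_1 = 1.128049: f = -0.134241, f' = 2.262290 → s_2 = 1.128049 - (-0.134241)/(2.262290) = 1.187388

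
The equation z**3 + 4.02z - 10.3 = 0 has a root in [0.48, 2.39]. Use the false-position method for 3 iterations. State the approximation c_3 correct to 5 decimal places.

1.55006

False-position update: c = (a·f(b) − b·f(a))/(f(b) − f(a)); replace the endpoint whose sign matches f(c).
f(0.480000) = -8.259808, f(2.390000) = 12.959719
step 1: c = 1.223477, f(c) = -3.550203 < 0 → new bracket [1.223477, 2.390000]
step 2: c = 1.474320, f(c) = -1.168625 < 0 → new bracket [1.474320, 2.390000]
step 3: c = 1.550060, f(c) = -0.344449 < 0 → new bracket [1.550060, 2.390000]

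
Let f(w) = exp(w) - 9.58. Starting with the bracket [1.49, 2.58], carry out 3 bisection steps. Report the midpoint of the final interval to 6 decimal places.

f(1.490000) = -5.142904, f(2.580000) = 3.617138 (opposite signs)
step 1: m = 2.035000, f(m) = -1.927748 < 0 → root in [2.035000, 2.580000]
step 2: m = 2.307500, f(m) = 0.469270 > 0 → root in [2.035000, 2.307500]
step 3: m = 2.171250, f(m) = -0.810761 < 0 → root in [2.171250, 2.307500]
Midpoint of [2.171250, 2.307500] = 2.239375

2.239375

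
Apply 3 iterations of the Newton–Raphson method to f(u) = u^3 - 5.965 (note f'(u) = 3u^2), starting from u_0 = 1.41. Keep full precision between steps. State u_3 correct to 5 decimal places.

1.81362

Newton update: u ← u − f(u)/f'(u).
u_0 = 1.410000: f = -3.161779, f' = 5.964300 → u_1 = 1.410000 - (-3.161779)/(5.964300) = 1.940117
u_1 = 1.940117: f = 1.337709, f' = 11.292166 → u_2 = 1.940117 - (1.337709)/(11.292166) = 1.821654
u_2 = 1.821654: f = 0.080018, f' = 9.955269 → u_3 = 1.821654 - (0.080018)/(9.955269) = 1.813616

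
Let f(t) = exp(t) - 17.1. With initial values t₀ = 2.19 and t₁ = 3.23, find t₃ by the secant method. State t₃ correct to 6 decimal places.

2.814958

f(t_0) = -8.164787, f(t_1) = 8.179657
t_2 = 3.230000 - (8.179657)·(3.230000 - 2.190000)/(8.179657 - (-8.164787)) = 2.709527; f(t_2) = -2.077833
t_3 = 2.709527 - (-2.077833)·(2.709527 - 3.230000)/(-2.077833 - (8.179657)) = 2.814958; f(t_3) = -0.407529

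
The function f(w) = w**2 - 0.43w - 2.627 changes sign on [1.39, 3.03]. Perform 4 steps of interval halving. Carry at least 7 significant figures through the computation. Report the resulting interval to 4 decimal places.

f(1.390000) = -1.292600, f(3.030000) = 5.251000 (opposite signs)
step 1: m = 2.210000, f(m) = 1.306800 > 0 → root in [1.390000, 2.210000]
step 2: m = 1.800000, f(m) = -0.161000 < 0 → root in [1.800000, 2.210000]
step 3: m = 2.005000, f(m) = 0.530875 > 0 → root in [1.800000, 2.005000]
step 4: m = 1.902500, f(m) = 0.174431 > 0 → root in [1.800000, 1.902500]

[1.8000, 1.9025]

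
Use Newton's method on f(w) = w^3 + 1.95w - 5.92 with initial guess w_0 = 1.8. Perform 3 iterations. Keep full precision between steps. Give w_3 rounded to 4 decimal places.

f'(w) = 3w^2 + 1.95
w_0 = 1.800000: f = 3.422000, f' = 11.670000 → w_1 = 1.800000 - (3.422000)/(11.670000) = 1.506769
w_1 = 1.506769: f = 0.439101, f' = 8.761063 → w_2 = 1.506769 - (0.439101)/(8.761063) = 1.456650
w_2 = 1.456650: f = 0.011229, f' = 8.315487 → w_3 = 1.456650 - (0.011229)/(8.315487) = 1.455300

1.4553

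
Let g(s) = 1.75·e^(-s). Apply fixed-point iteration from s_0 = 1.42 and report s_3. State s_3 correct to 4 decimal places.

0.5561

s_1 = g(1.420000) = 0.423000
s_2 = g(0.423000) = 1.146388
s_3 = g(1.146388) = 0.556119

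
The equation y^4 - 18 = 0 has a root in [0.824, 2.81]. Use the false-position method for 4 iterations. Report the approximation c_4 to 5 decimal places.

f(0.824000) = -17.538992, f(2.810000) = 44.348395
step 1: c = 1.386836, f(c) = -14.300865 < 0 → new bracket [1.386836, 2.810000]
step 2: c = 1.733856, f(c) = -8.962421 < 0 → new bracket [1.733856, 2.810000]
step 3: c = 1.914773, f(c) = -4.557824 < 0 → new bracket [1.914773, 2.810000]
step 4: c = 1.998204, f(c) = -2.057387 < 0 → new bracket [1.998204, 2.810000]

1.99820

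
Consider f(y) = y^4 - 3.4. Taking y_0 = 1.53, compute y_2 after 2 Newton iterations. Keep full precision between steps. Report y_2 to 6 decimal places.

f'(y) = 4y^3
y_0 = 1.530000: f = 2.079813, f' = 14.326308 → y_1 = 1.530000 - (2.079813)/(14.326308) = 1.384826
y_1 = 1.384826: f = 0.277734, f' = 10.622953 → y_2 = 1.384826 - (0.277734)/(10.622953) = 1.358681

1.358681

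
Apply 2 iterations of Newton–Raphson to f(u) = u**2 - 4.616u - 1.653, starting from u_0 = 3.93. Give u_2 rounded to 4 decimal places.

Newton update: u ← u − f(u)/f'(u).
f'(u) = 2u - 4.616
u_0 = 3.930000: f = -4.348980, f' = 3.244000 → u_1 = 3.930000 - (-4.348980)/(3.244000) = 5.270623
u_1 = 5.270623: f = 1.797269, f' = 5.925245 → u_2 = 5.270623 - (1.797269)/(5.925245) = 4.967299

4.9673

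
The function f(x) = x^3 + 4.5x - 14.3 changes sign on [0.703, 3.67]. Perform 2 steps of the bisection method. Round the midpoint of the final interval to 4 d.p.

f(0.703000) = -10.789071, f(3.670000) = 51.645863 (opposite signs)
step 1: m = 2.186500, f(m) = 5.992430 > 0 → root in [0.703000, 2.186500]
step 2: m = 1.444750, f(m) = -4.782995 < 0 → root in [1.444750, 2.186500]
Midpoint of [1.444750, 2.186500] = 1.815625

1.8156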